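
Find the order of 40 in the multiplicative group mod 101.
100

101 is prime, so ord(40) divides φ(101) = 100.
Divisors of 100: 1, 2, 4, 5, 10, 20, 25, 50, 100.
Repeated squaring: 40^1 ≡ 40, 40^2 ≡ 85, 40^4 ≡ 54, 40^8 ≡ 88, 40^16 ≡ 68, 40^32 ≡ 79, 40^64 ≡ 80 (mod 101).
Test 40^d mod 101 for each divisor d in increasing order:
40^1 ≡ 40
40^2 ≡ 85
40^4 ≡ 54
40^5 = 40^4·40^1 ≡ 39
40^10 = 40^8·40^2 ≡ 6
40^20 = 40^16·40^4 ≡ 36
40^25 = 40^16·40^8·40^1 ≡ 91
40^50 = 40^32·40^16·40^2 ≡ 100
40^100 = 40^64·40^32·40^4 ≡ 1  ← first divisor giving 1
The order is 100.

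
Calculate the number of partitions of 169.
250438925115

p(n) counts ways to write n as a sum of positive integers (order ignored).
Euler's pentagonal recurrence: p(k) = p(k-1) + p(k-2) - p(k-5) - p(k-7) + p(k-12) + p(k-15) - ... (offsets j(3j∓1)/2, signs ++--, p(0)=1, p(<0)=0).
DP table for k = 0..168: p(0)=1, p(1)=1, p(2)=2, p(3)=3, p(4)=5, p(5)=7, p(6)=11, p(7)=15, p(8)=22, p(9)=30, p(10)=42, p(11)=56, p(12)=77, p(13)=101, p(14)=135, p(15)=176, p(16)=231, p(17)=297, p(18)=385, p(19)=490, p(20)=627, p(21)=792, p(22)=1002, p(23)=1255, p(24)=1575, p(25)=1958, p(26)=2436, p(27)=3010, p(28)=3718, p(29)=4565, p(30)=5604, p(31)=6842, p(32)=8349, p(33)=10143, p(34)=12310, p(35)=14883, p(36)=17977, p(37)=21637, p(38)=26015, p(39)=31185, p(40)=37338, p(41)=44583, p(42)=53174, p(43)=63261, p(44)=75175, p(45)=89134, p(46)=105558, p(47)=124754, p(48)=147273, p(49)=173525, p(50)=204226, p(51)=239943, p(52)=281589, p(53)=329931, p(54)=386155, p(55)=451276, p(56)=526823, p(57)=614154, p(58)=715220, p(59)=831820, p(60)=966467, p(61)=1121505, p(62)=1300156, p(63)=1505499, p(64)=1741630, p(65)=2012558, p(66)=2323520, p(67)=2679689, p(68)=3087735, p(69)=3554345, p(70)=4087968, p(71)=4697205, p(72)=5392783, p(73)=6185689, p(74)=7089500, p(75)=8118264, p(76)=9289091, p(77)=10619863, p(78)=12132164, p(79)=13848650, p(80)=15796476, p(81)=18004327, p(82)=20506255, p(83)=23338469, p(84)=26543660, p(85)=30167357, p(86)=34262962, p(87)=38887673, p(88)=44108109, p(89)=49995925, p(90)=56634173, p(91)=64112359, p(92)=72533807, p(93)=82010177, p(94)=92669720, p(95)=104651419, p(96)=118114304, p(97)=133230930, p(98)=150198136, p(99)=169229875, p(100)=190569292, p(101)=214481126, p(102)=241265379, p(103)=271248950, p(104)=304801365, p(105)=342325709, p(106)=384276336, p(107)=431149389, p(108)=483502844, p(109)=541946240, p(110)=607163746, p(111)=679903203, p(112)=761002156, p(113)=851376628, p(114)=952050665, p(115)=1064144451, p(116)=1188908248, p(117)=1327710076, p(118)=1482074143, p(119)=1653668665, p(120)=1844349560, p(121)=2056148051, p(122)=2291320912, p(123)=2552338241, p(124)=2841940500, p(125)=3163127352, p(126)=3519222692, p(127)=3913864295, p(128)=4351078600, p(129)=4835271870, p(130)=5371315400, p(131)=5964539504, p(132)=6620830889, p(133)=7346629512, p(134)=8149040695, p(135)=9035836076, p(136)=10015581680, p(137)=11097645016, p(138)=12292341831, p(139)=13610949895, p(140)=15065878135, p(141)=16670689208, p(142)=18440293320, p(143)=20390982757, p(144)=22540654445, p(145)=24908858009, p(146)=27517052599, p(147)=30388671978, p(148)=33549419497, p(149)=37027355200, p(150)=40853235313, p(151)=45060624582, p(152)=49686288421, p(153)=54770336324, p(154)=60356673280, p(155)=66493182097, p(156)=73232243759, p(157)=80630964769, p(158)=88751778802, p(159)=97662728555, p(160)=107438159466, p(161)=118159068427, p(162)=129913904637, p(163)=142798995930, p(164)=156919475295, p(165)=172389800255, p(166)=189334822579, p(167)=207890420102, p(168)=228204732751.
Final step: p(169) = p(168) + p(167) - p(164) - p(162) + p(157) + p(154) - p(147) - p(143) + p(134) + p(129) - p(118) - p(112) + p(99) + p(92) - p(77) - p(69) + p(52) + p(43) - p(24) - p(14)
= 228204732751 + 207890420102 - 156919475295 - 129913904637 + 80630964769 + 60356673280 - 30388671978 - 20390982757 + 8149040695 + 4835271870 - 1482074143 - 761002156 + 169229875 + 72533807 - 10619863 - 3554345 + 281589 + 63261 - 1575 - 135
= 250438925115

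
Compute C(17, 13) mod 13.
1

Using Lucas' theorem:
Write n=17 and k=13 in base 13:
n in base 13: [1, 4]
k in base 13: [1, 0]
C(17,13) mod 13 = ∏ C(n_i, k_i) mod 13
Digit binomials (mod 13): C(1,1) = 1; C(4,0) = 1
Product: 1 × 1 = 1 ≡ 1 (mod 13)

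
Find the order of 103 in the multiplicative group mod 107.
106

107 is prime, so ord(103) divides φ(107) = 106.
Divisors of 106: 1, 2, 53, 106.
Repeated squaring: 103^1 ≡ 103, 103^2 ≡ 16, 103^4 ≡ 42, 103^8 ≡ 52, 103^16 ≡ 29, 103^32 ≡ 92, 103^64 ≡ 11 (mod 107).
Test 103^d mod 107 for each divisor d in increasing order:
103^1 ≡ 103
103^2 ≡ 16
103^53 = 103^32·103^16·103^4·103^1 ≡ 106
103^106 = 103^64·103^32·103^8·103^2 ≡ 1  ← first divisor giving 1
The order is 106.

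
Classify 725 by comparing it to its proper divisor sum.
deficient

Proper divisors of 725: sum = 1 + 5 + 25 + 29 + 145 = 205
Since 205 < 725, 725 is deficient.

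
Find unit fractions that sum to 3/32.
1/11 + 1/352

Greedy algorithm:
3/32: ceiling(32/3) = 11, use 1/11
1/352: ceiling(352/1) = 352, use 1/352
Result: 3/32 = 1/11 + 1/352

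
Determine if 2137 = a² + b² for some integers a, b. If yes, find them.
29² + 36² (a=29, b=36)

Factorization: 2137 = 2137
By Fermat: n is sum of two squares iff every prime p ≡ 3 (mod 4) appears to even power.
All primes ≡ 3 (mod 4) appear to even power.
Search a = 0, 1, 2, … for 2137 - a² a perfect square: first hit at a = 29: 2137 - 841 = 1296 = 36².
2137 = 29² + 36² = 841 + 1296 ✓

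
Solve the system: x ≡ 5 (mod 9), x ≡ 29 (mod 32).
221

Using Chinese Remainder Theorem:
M = 9 × 32 = 288
M1 = 32, M2 = 9
y1 = 32^(-1) mod 9 = 2
y2 = 9^(-1) mod 32 = 25
x = (5×32×2 + 29×9×25) mod 288 = 221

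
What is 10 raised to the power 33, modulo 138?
22

Repeated squaring. Binary of 33 = 100001.
10^1 ≡ 10 (mod 138); 10^2 ≡ 100 (mod 138); 10^4 ≡ 64 (mod 138); 10^8 ≡ 94 (mod 138); 10^16 ≡ 4 (mod 138); 10^32 ≡ 16 (mod 138)
10^33 = 10^1 × 10^32 ≡ 22 (mod 138)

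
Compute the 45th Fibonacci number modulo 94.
92

Matrix identity: Q^n = [[F_(n+1), F_n], [F_n, F_(n-1)]] with Q = [[1,1],[1,0]].
n = 45 = 101101₂. Square-and-multiply, entries mod 94:
Q^1 = [[1,1],[1,0]]
Q^2 = (Q^1)² = [[2,1],[1,1]]
Q^5 = (Q^2)²·Q = [[8,5],[5,3]]
Q^11 = (Q^5)²·Q = [[50,89],[89,55]]
Q^22 = (Q^11)² = [[81,39],[39,42]]
Q^45 = (Q^22)²·Q = [[1,92],[92,3]]
F_45 mod 94 = Q^45[0][1] = 92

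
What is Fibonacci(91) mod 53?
7

Matrix identity: Q^n = [[F_(n+1), F_n], [F_n, F_(n-1)]] with Q = [[1,1],[1,0]].
n = 91 = 1011011₂. Square-and-multiply, entries mod 53:
Q^1 = [[1,1],[1,0]]
Q^2 = (Q^1)² = [[2,1],[1,1]]
Q^5 = (Q^2)²·Q = [[8,5],[5,3]]
Q^11 = (Q^5)²·Q = [[38,36],[36,2]]
Q^22 = (Q^11)² = [[37,9],[9,28]]
Q^45 = (Q^22)²·Q = [[21,19],[19,2]]
Q^91 = (Q^45)²·Q = [[20,7],[7,13]]
F_91 mod 53 = Q^91[0][1] = 7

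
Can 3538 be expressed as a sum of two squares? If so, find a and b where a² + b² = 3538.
17² + 57² (a=17, b=57)

Factorization: 3538 = 2 × 29 × 61
By Fermat: n is sum of two squares iff every prime p ≡ 3 (mod 4) appears to even power.
All primes ≡ 3 (mod 4) appear to even power.
Search a = 0, 1, 2, … for 3538 - a² a perfect square: first hit at a = 17: 3538 - 289 = 3249 = 57².
3538 = 17² + 57² = 289 + 3249 ✓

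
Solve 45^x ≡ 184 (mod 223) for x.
37

Baby-step giant-step with step n = ⌈√223⌉ = 15.
Baby steps 45^j mod 223 (j:value) for j=0..14: 0:1, 1:45, 2:18, 3:141, 4:101, 5:85, 6:34, 7:192, 8:166, 9:111, 10:89, 11:214, 12:41, 13:61, 14:69.
Giant-step multiplier: 45^(-15) ≡ 45^(222-15) = 45^207 ≡ 118 (mod 223).
Giant steps γ_i = 184·118^i mod 223: γ_0=184, γ_1=81, γ_2=192 (in table at j=7).
x = i·n + j = 2·15 + 7 = 37.
Check: 45^37 ≡ 184 (mod 223).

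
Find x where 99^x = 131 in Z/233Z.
188

Baby-step giant-step with step n = ⌈√233⌉ = 16.
Baby steps 99^j mod 233 (j:value) for j=0..15: 0:1, 1:99, 2:15, 3:87, 4:225, 5:140, 6:113, 7:3, 8:64, 9:45, 10:28, 11:209, 12:187, 13:106, 14:9, 15:192.
Giant-step multiplier: 99^(-16) ≡ 99^(232-16) = 99^216 ≡ 126 (mod 233).
Giant steps γ_i = 131·126^i mod 233: γ_0=131, γ_1=196, γ_2=231, γ_3=214, γ_4=169, γ_5=91, γ_6=49, γ_7=116, γ_8=170, γ_9=217, γ_10=81, γ_11=187 (in table at j=12).
x = i·n + j = 11·16 + 12 = 188.
Check: 99^188 ≡ 131 (mod 233).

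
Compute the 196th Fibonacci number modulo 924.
591

Matrix identity: Q^n = [[F_(n+1), F_n], [F_n, F_(n-1)]] with Q = [[1,1],[1,0]].
n = 196 = 11000100₂. Square-and-multiply, entries mod 924:
Q^1 = [[1,1],[1,0]]
Q^3 = (Q^1)²·Q = [[3,2],[2,1]]
Q^6 = (Q^3)² = [[13,8],[8,5]]
Q^12 = (Q^6)² = [[233,144],[144,89]]
Q^24 = (Q^12)² = [[181,168],[168,13]]
Q^49 = (Q^24)²·Q = [[253,1],[1,252]]
Q^98 = (Q^49)² = [[254,505],[505,673]]
Q^196 = (Q^98)² = [[761,591],[591,170]]
F_196 mod 924 = Q^196[0][1] = 591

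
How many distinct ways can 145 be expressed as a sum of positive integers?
24908858009

p(n) counts ways to write n as a sum of positive integers (order ignored).
Euler's pentagonal recurrence: p(k) = p(k-1) + p(k-2) - p(k-5) - p(k-7) + p(k-12) + p(k-15) - ... (offsets j(3j∓1)/2, signs ++--, p(0)=1, p(<0)=0).
DP table for k = 0..144: p(0)=1, p(1)=1, p(2)=2, p(3)=3, p(4)=5, p(5)=7, p(6)=11, p(7)=15, p(8)=22, p(9)=30, p(10)=42, p(11)=56, p(12)=77, p(13)=101, p(14)=135, p(15)=176, p(16)=231, p(17)=297, p(18)=385, p(19)=490, p(20)=627, p(21)=792, p(22)=1002, p(23)=1255, p(24)=1575, p(25)=1958, p(26)=2436, p(27)=3010, p(28)=3718, p(29)=4565, p(30)=5604, p(31)=6842, p(32)=8349, p(33)=10143, p(34)=12310, p(35)=14883, p(36)=17977, p(37)=21637, p(38)=26015, p(39)=31185, p(40)=37338, p(41)=44583, p(42)=53174, p(43)=63261, p(44)=75175, p(45)=89134, p(46)=105558, p(47)=124754, p(48)=147273, p(49)=173525, p(50)=204226, p(51)=239943, p(52)=281589, p(53)=329931, p(54)=386155, p(55)=451276, p(56)=526823, p(57)=614154, p(58)=715220, p(59)=831820, p(60)=966467, p(61)=1121505, p(62)=1300156, p(63)=1505499, p(64)=1741630, p(65)=2012558, p(66)=2323520, p(67)=2679689, p(68)=3087735, p(69)=3554345, p(70)=4087968, p(71)=4697205, p(72)=5392783, p(73)=6185689, p(74)=7089500, p(75)=8118264, p(76)=9289091, p(77)=10619863, p(78)=12132164, p(79)=13848650, p(80)=15796476, p(81)=18004327, p(82)=20506255, p(83)=23338469, p(84)=26543660, p(85)=30167357, p(86)=34262962, p(87)=38887673, p(88)=44108109, p(89)=49995925, p(90)=56634173, p(91)=64112359, p(92)=72533807, p(93)=82010177, p(94)=92669720, p(95)=104651419, p(96)=118114304, p(97)=133230930, p(98)=150198136, p(99)=169229875, p(100)=190569292, p(101)=214481126, p(102)=241265379, p(103)=271248950, p(104)=304801365, p(105)=342325709, p(106)=384276336, p(107)=431149389, p(108)=483502844, p(109)=541946240, p(110)=607163746, p(111)=679903203, p(112)=761002156, p(113)=851376628, p(114)=952050665, p(115)=1064144451, p(116)=1188908248, p(117)=1327710076, p(118)=1482074143, p(119)=1653668665, p(120)=1844349560, p(121)=2056148051, p(122)=2291320912, p(123)=2552338241, p(124)=2841940500, p(125)=3163127352, p(126)=3519222692, p(127)=3913864295, p(128)=4351078600, p(129)=4835271870, p(130)=5371315400, p(131)=5964539504, p(132)=6620830889, p(133)=7346629512, p(134)=8149040695, p(135)=9035836076, p(136)=10015581680, p(137)=11097645016, p(138)=12292341831, p(139)=13610949895, p(140)=15065878135, p(141)=16670689208, p(142)=18440293320, p(143)=20390982757, p(144)=22540654445.
Final step: p(145) = p(144) + p(143) - p(140) - p(138) + p(133) + p(130) - p(123) - p(119) + p(110) + p(105) - p(94) - p(88) + p(75) + p(68) - p(53) - p(45) + p(28) + p(19) - p(0)
= 22540654445 + 20390982757 - 15065878135 - 12292341831 + 7346629512 + 5371315400 - 2552338241 - 1653668665 + 607163746 + 342325709 - 92669720 - 44108109 + 8118264 + 3087735 - 329931 - 89134 + 3718 + 490 - 1
= 24908858009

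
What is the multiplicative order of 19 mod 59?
29

59 is prime, so ord(19) divides φ(59) = 58.
Divisors of 58: 1, 2, 29, 58.
Repeated squaring: 19^1 ≡ 19, 19^2 ≡ 7, 19^4 ≡ 49, 19^8 ≡ 41, 19^16 ≡ 29, 19^32 ≡ 15 (mod 59).
Test 19^d mod 59 for each divisor d in increasing order:
19^1 ≡ 19
19^2 ≡ 7
19^29 = 19^16·19^8·19^4·19^1 ≡ 1  ← first divisor giving 1
The order is 29.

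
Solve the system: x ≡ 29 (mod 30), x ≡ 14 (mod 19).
299

Using Chinese Remainder Theorem:
M = 30 × 19 = 570
M1 = 19, M2 = 30
y1 = 19^(-1) mod 30 = 19
y2 = 30^(-1) mod 19 = 7
x = (29×19×19 + 14×30×7) mod 570 = 299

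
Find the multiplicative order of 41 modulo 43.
7

43 is prime, so ord(41) divides φ(43) = 42.
Divisors of 42: 1, 2, 3, 6, 7, 14, 21, 42.
Repeated squaring: 41^1 ≡ 41, 41^2 ≡ 4, 41^4 ≡ 16, 41^8 ≡ 41, 41^16 ≡ 4, 41^32 ≡ 16 (mod 43).
Test 41^d mod 43 for each divisor d in increasing order:
41^1 ≡ 41
41^2 ≡ 4
41^3 = 41^2·41^1 ≡ 35
41^6 = 41^4·41^2 ≡ 21
41^7 = 41^4·41^2·41^1 ≡ 1  ← first divisor giving 1
The order is 7.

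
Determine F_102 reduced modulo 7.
1

Matrix identity: Q^n = [[F_(n+1), F_n], [F_n, F_(n-1)]] with Q = [[1,1],[1,0]].
n = 102 = 1100110₂. Square-and-multiply, entries mod 7:
Q^1 = [[1,1],[1,0]]
Q^3 = (Q^1)²·Q = [[3,2],[2,1]]
Q^6 = (Q^3)² = [[6,1],[1,5]]
Q^12 = (Q^6)² = [[2,4],[4,5]]
Q^25 = (Q^12)²·Q = [[6,6],[6,0]]
Q^51 = (Q^25)²·Q = [[3,2],[2,1]]
Q^102 = (Q^51)² = [[6,1],[1,5]]
F_102 mod 7 = Q^102[0][1] = 1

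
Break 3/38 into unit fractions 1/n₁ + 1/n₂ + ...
1/13 + 1/494

Greedy algorithm:
3/38: ceiling(38/3) = 13, use 1/13
1/494: ceiling(494/1) = 494, use 1/494
Result: 3/38 = 1/13 + 1/494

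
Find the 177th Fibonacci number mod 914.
170

Matrix identity: Q^n = [[F_(n+1), F_n], [F_n, F_(n-1)]] with Q = [[1,1],[1,0]].
n = 177 = 10110001₂. Square-and-multiply, entries mod 914:
Q^1 = [[1,1],[1,0]]
Q^2 = (Q^1)² = [[2,1],[1,1]]
Q^5 = (Q^2)²·Q = [[8,5],[5,3]]
Q^11 = (Q^5)²·Q = [[144,89],[89,55]]
Q^22 = (Q^11)² = [[323,345],[345,892]]
Q^44 = (Q^22)² = [[338,563],[563,689]]
Q^88 = (Q^44)² = [[719,553],[553,166]]
Q^177 = (Q^88)²·Q = [[585,170],[170,415]]
F_177 mod 914 = Q^177[0][1] = 170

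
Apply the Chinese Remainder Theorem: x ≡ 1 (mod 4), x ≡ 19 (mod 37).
93

Using Chinese Remainder Theorem:
M = 4 × 37 = 148
M1 = 37, M2 = 4
y1 = 37^(-1) mod 4 = 1
y2 = 4^(-1) mod 37 = 28
x = (1×37×1 + 19×4×28) mod 148 = 93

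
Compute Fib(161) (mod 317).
203

Matrix identity: Q^n = [[F_(n+1), F_n], [F_n, F_(n-1)]] with Q = [[1,1],[1,0]].
n = 161 = 10100001₂. Square-and-multiply, entries mod 317:
Q^1 = [[1,1],[1,0]]
Q^2 = (Q^1)² = [[2,1],[1,1]]
Q^5 = (Q^2)²·Q = [[8,5],[5,3]]
Q^10 = (Q^5)² = [[89,55],[55,34]]
Q^20 = (Q^10)² = [[168,108],[108,60]]
Q^40 = (Q^20)² = [[263,215],[215,48]]
Q^80 = (Q^40)² = [[6,295],[295,28]]
Q^161 = (Q^80)²·Q = [[89,203],[203,203]]
F_161 mod 317 = Q^161[0][1] = 203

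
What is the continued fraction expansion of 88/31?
[2; 1, 5, 5]

Euclidean algorithm steps:
88 = 2 × 31 + 26
31 = 1 × 26 + 5
26 = 5 × 5 + 1
5 = 5 × 1 + 0
Continued fraction: [2; 1, 5, 5]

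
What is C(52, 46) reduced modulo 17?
0

Using Lucas' theorem:
Write n=52 and k=46 in base 17:
n in base 17: [3, 1]
k in base 17: [2, 12]
C(52,46) mod 17 = ∏ C(n_i, k_i) mod 17
Digit binomials (mod 17): C(3,2) = 3; C(1,12) = 0 (k_i > n_i)
Product: 3 × 0 = 0 ≡ 0 (mod 17)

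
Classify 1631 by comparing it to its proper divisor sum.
deficient

Proper divisors of 1631: sum = 1 + 7 + 233 = 241
Since 241 < 1631, 1631 is deficient.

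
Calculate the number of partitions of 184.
980462880430

p(n) counts ways to write n as a sum of positive integers (order ignored).
Euler's pentagonal recurrence: p(k) = p(k-1) + p(k-2) - p(k-5) - p(k-7) + p(k-12) + p(k-15) - ... (offsets j(3j∓1)/2, signs ++--, p(0)=1, p(<0)=0).
DP table for k = 0..183: p(0)=1, p(1)=1, p(2)=2, p(3)=3, p(4)=5, p(5)=7, p(6)=11, p(7)=15, p(8)=22, p(9)=30, p(10)=42, p(11)=56, p(12)=77, p(13)=101, p(14)=135, p(15)=176, p(16)=231, p(17)=297, p(18)=385, p(19)=490, p(20)=627, p(21)=792, p(22)=1002, p(23)=1255, p(24)=1575, p(25)=1958, p(26)=2436, p(27)=3010, p(28)=3718, p(29)=4565, p(30)=5604, p(31)=6842, p(32)=8349, p(33)=10143, p(34)=12310, p(35)=14883, p(36)=17977, p(37)=21637, p(38)=26015, p(39)=31185, p(40)=37338, p(41)=44583, p(42)=53174, p(43)=63261, p(44)=75175, p(45)=89134, p(46)=105558, p(47)=124754, p(48)=147273, p(49)=173525, p(50)=204226, p(51)=239943, p(52)=281589, p(53)=329931, p(54)=386155, p(55)=451276, p(56)=526823, p(57)=614154, p(58)=715220, p(59)=831820, p(60)=966467, p(61)=1121505, p(62)=1300156, p(63)=1505499, p(64)=1741630, p(65)=2012558, p(66)=2323520, p(67)=2679689, p(68)=3087735, p(69)=3554345, p(70)=4087968, p(71)=4697205, p(72)=5392783, p(73)=6185689, p(74)=7089500, p(75)=8118264, p(76)=9289091, p(77)=10619863, p(78)=12132164, p(79)=13848650, p(80)=15796476, p(81)=18004327, p(82)=20506255, p(83)=23338469, p(84)=26543660, p(85)=30167357, p(86)=34262962, p(87)=38887673, p(88)=44108109, p(89)=49995925, p(90)=56634173, p(91)=64112359, p(92)=72533807, p(93)=82010177, p(94)=92669720, p(95)=104651419, p(96)=118114304, p(97)=133230930, p(98)=150198136, p(99)=169229875, p(100)=190569292, p(101)=214481126, p(102)=241265379, p(103)=271248950, p(104)=304801365, p(105)=342325709, p(106)=384276336, p(107)=431149389, p(108)=483502844, p(109)=541946240, p(110)=607163746, p(111)=679903203, p(112)=761002156, p(113)=851376628, p(114)=952050665, p(115)=1064144451, p(116)=1188908248, p(117)=1327710076, p(118)=1482074143, p(119)=1653668665, p(120)=1844349560, p(121)=2056148051, p(122)=2291320912, p(123)=2552338241, p(124)=2841940500, p(125)=3163127352, p(126)=3519222692, p(127)=3913864295, p(128)=4351078600, p(129)=4835271870, p(130)=5371315400, p(131)=5964539504, p(132)=6620830889, p(133)=7346629512, p(134)=8149040695, p(135)=9035836076, p(136)=10015581680, p(137)=11097645016, p(138)=12292341831, p(139)=13610949895, p(140)=15065878135, p(141)=16670689208, p(142)=18440293320, p(143)=20390982757, p(144)=22540654445, p(145)=24908858009, p(146)=27517052599, p(147)=30388671978, p(148)=33549419497, p(149)=37027355200, p(150)=40853235313, p(151)=45060624582, p(152)=49686288421, p(153)=54770336324, p(154)=60356673280, p(155)=66493182097, p(156)=73232243759, p(157)=80630964769, p(158)=88751778802, p(159)=97662728555, p(160)=107438159466, p(161)=118159068427, p(162)=129913904637, p(163)=142798995930, p(164)=156919475295, p(165)=172389800255, p(166)=189334822579, p(167)=207890420102, p(168)=228204732751, p(169)=250438925115, p(170)=274768617130, p(171)=301384802048, p(172)=330495499613, p(173)=362326859895, p(174)=397125074750, p(175)=435157697830, p(176)=476715857290, p(177)=522115831195, p(178)=571701605655, p(179)=625846753120, p(180)=684957390936, p(181)=749474411781, p(182)=819876908323, p(183)=896684817527.
Final step: p(184) = p(183) + p(182) - p(179) - p(177) + p(172) + p(169) - p(162) - p(158) + p(149) + p(144) - p(133) - p(127) + p(114) + p(107) - p(92) - p(84) + p(67) + p(58) - p(39) - p(29) + p(8)
= 896684817527 + 819876908323 - 625846753120 - 522115831195 + 330495499613 + 250438925115 - 129913904637 - 88751778802 + 37027355200 + 22540654445 - 7346629512 - 3913864295 + 952050665 + 431149389 - 72533807 - 26543660 + 2679689 + 715220 - 31185 - 4565 + 22
= 980462880430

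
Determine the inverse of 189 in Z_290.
89

gcd(189, 290) = 1, so the inverse exists.
Extended Euclidean algorithm on (290, 189):
290 = 1 × 189 + 101  ⟹  101 = (1)·290 + (-1)·189
189 = 1 × 101 + 88  ⟹  88 = (-1)·290 + (2)·189
101 = 1 × 88 + 13  ⟹  13 = (2)·290 + (-3)·189
88 = 6 × 13 + 10  ⟹  10 = (-13)·290 + (20)·189
13 = 1 × 10 + 3  ⟹  3 = (15)·290 + (-23)·189
10 = 3 × 3 + 1  ⟹  1 = (-58)·290 + (89)·189
So (89)·189 ≡ 1 (mod 290), i.e. 189^(-1) ≡ 89 (mod 290).
Check: 189 × 89 = 16821 ≡ 1 (mod 290)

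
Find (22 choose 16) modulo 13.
6

Using Lucas' theorem:
Write n=22 and k=16 in base 13:
n in base 13: [1, 9]
k in base 13: [1, 3]
C(22,16) mod 13 = ∏ C(n_i, k_i) mod 13
Digit binomials (mod 13): C(1,1) = 1; C(9,3) = 84 ≡ 6
Product: 1 × 6 = 6 ≡ 6 (mod 13)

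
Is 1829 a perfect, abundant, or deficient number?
deficient

Proper divisors of 1829: sum = 1 + 31 + 59 = 91
Since 91 < 1829, 1829 is deficient.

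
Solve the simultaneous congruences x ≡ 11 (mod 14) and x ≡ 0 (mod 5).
25

Using Chinese Remainder Theorem:
M = 14 × 5 = 70
M1 = 5, M2 = 14
y1 = 5^(-1) mod 14 = 3
y2 = 14^(-1) mod 5 = 4
x = (11×5×3 + 0×14×4) mod 70 = 25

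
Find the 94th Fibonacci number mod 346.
171

Matrix identity: Q^n = [[F_(n+1), F_n], [F_n, F_(n-1)]] with Q = [[1,1],[1,0]].
n = 94 = 1011110₂. Square-and-multiply, entries mod 346:
Q^1 = [[1,1],[1,0]]
Q^2 = (Q^1)² = [[2,1],[1,1]]
Q^5 = (Q^2)²·Q = [[8,5],[5,3]]
Q^11 = (Q^5)²·Q = [[144,89],[89,55]]
Q^23 = (Q^11)²·Q = [[4,285],[285,65]]
Q^47 = (Q^23)²·Q = [[220,277],[277,289]]
Q^94 = (Q^47)² = [[223,171],[171,52]]
F_94 mod 346 = Q^94[0][1] = 171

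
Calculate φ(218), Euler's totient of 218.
108

218 = 2 × 109
φ(n) = n × ∏(1 - 1/p) for each prime p dividing n
φ(218) = 218 × (1 - 1/2) × (1 - 1/109) = 108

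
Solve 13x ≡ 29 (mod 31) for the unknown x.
x ≡ 7 (mod 31)

gcd(13, 31) = 1, which divides 29, so solutions exist.
Find 13^(-1) mod 31 by the extended Euclidean algorithm:
31 = 2 × 13 + 5  ⟹  5 = (1)·31 + (-2)·13
13 = 2 × 5 + 3  ⟹  3 = (-2)·31 + (5)·13
5 = 1 × 3 + 2  ⟹  2 = (3)·31 + (-7)·13
3 = 1 × 2 + 1  ⟹  1 = (-5)·31 + (12)·13
So (12)·13 ≡ 1 (mod 31), i.e. 13^(-1) ≡ 12 (mod 31).
x ≡ 12 × 29 = 348 ≡ 7 (mod 31).
Check: 13 × 7 = 91 ≡ 29 (mod 31).
Unique solution: x ≡ 7 (mod 31)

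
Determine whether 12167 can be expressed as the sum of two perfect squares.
Not possible

Factorization: 12167 = 23^3
By Fermat: n is sum of two squares iff every prime p ≡ 3 (mod 4) appears to even power.
Prime(s) ≡ 3 (mod 4) with odd exponent: [(23, 3)]
Therefore 12167 cannot be expressed as a² + b².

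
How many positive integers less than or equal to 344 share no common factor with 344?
168

344 = 2^3 × 43
φ(n) = n × ∏(1 - 1/p) for each prime p dividing n
φ(344) = 344 × (1 - 1/2) × (1 - 1/43) = 168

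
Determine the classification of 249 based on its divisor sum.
deficient

Proper divisors of 249: sum = 1 + 3 + 83 = 87
Since 87 < 249, 249 is deficient.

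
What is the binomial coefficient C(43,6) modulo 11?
1

Using Lucas' theorem:
Write n=43 and k=6 in base 11:
n in base 11: [3, 10]
k in base 11: [0, 6]
C(43,6) mod 11 = ∏ C(n_i, k_i) mod 11
Digit binomials (mod 11): C(3,0) = 1; C(10,6) = 210 ≡ 1
Product: 1 × 1 = 1 ≡ 1 (mod 11)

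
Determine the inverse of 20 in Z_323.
210

gcd(20, 323) = 1, so the inverse exists.
Extended Euclidean algorithm on (323, 20):
323 = 16 × 20 + 3  ⟹  3 = (1)·323 + (-16)·20
20 = 6 × 3 + 2  ⟹  2 = (-6)·323 + (97)·20
3 = 1 × 2 + 1  ⟹  1 = (7)·323 + (-113)·20
So (-113)·20 ≡ 1 (mod 323), i.e. 20^(-1) ≡ -113 ≡ 210 (mod 323).
Check: 20 × 210 = 4200 ≡ 1 (mod 323)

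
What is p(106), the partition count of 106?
384276336

p(n) counts ways to write n as a sum of positive integers (order ignored).
Euler's pentagonal recurrence: p(k) = p(k-1) + p(k-2) - p(k-5) - p(k-7) + p(k-12) + p(k-15) - ... (offsets j(3j∓1)/2, signs ++--, p(0)=1, p(<0)=0).
DP table for k = 0..105: p(0)=1, p(1)=1, p(2)=2, p(3)=3, p(4)=5, p(5)=7, p(6)=11, p(7)=15, p(8)=22, p(9)=30, p(10)=42, p(11)=56, p(12)=77, p(13)=101, p(14)=135, p(15)=176, p(16)=231, p(17)=297, p(18)=385, p(19)=490, p(20)=627, p(21)=792, p(22)=1002, p(23)=1255, p(24)=1575, p(25)=1958, p(26)=2436, p(27)=3010, p(28)=3718, p(29)=4565, p(30)=5604, p(31)=6842, p(32)=8349, p(33)=10143, p(34)=12310, p(35)=14883, p(36)=17977, p(37)=21637, p(38)=26015, p(39)=31185, p(40)=37338, p(41)=44583, p(42)=53174, p(43)=63261, p(44)=75175, p(45)=89134, p(46)=105558, p(47)=124754, p(48)=147273, p(49)=173525, p(50)=204226, p(51)=239943, p(52)=281589, p(53)=329931, p(54)=386155, p(55)=451276, p(56)=526823, p(57)=614154, p(58)=715220, p(59)=831820, p(60)=966467, p(61)=1121505, p(62)=1300156, p(63)=1505499, p(64)=1741630, p(65)=2012558, p(66)=2323520, p(67)=2679689, p(68)=3087735, p(69)=3554345, p(70)=4087968, p(71)=4697205, p(72)=5392783, p(73)=6185689, p(74)=7089500, p(75)=8118264, p(76)=9289091, p(77)=10619863, p(78)=12132164, p(79)=13848650, p(80)=15796476, p(81)=18004327, p(82)=20506255, p(83)=23338469, p(84)=26543660, p(85)=30167357, p(86)=34262962, p(87)=38887673, p(88)=44108109, p(89)=49995925, p(90)=56634173, p(91)=64112359, p(92)=72533807, p(93)=82010177, p(94)=92669720, p(95)=104651419, p(96)=118114304, p(97)=133230930, p(98)=150198136, p(99)=169229875, p(100)=190569292, p(101)=214481126, p(102)=241265379, p(103)=271248950, p(104)=304801365, p(105)=342325709.
Final step: p(106) = p(105) + p(104) - p(101) - p(99) + p(94) + p(91) - p(84) - p(80) + p(71) + p(66) - p(55) - p(49) + p(36) + p(29) - p(14) - p(6)
= 342325709 + 304801365 - 214481126 - 169229875 + 92669720 + 64112359 - 26543660 - 15796476 + 4697205 + 2323520 - 451276 - 173525 + 17977 + 4565 - 135 - 11
= 384276336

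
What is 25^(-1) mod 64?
41

gcd(25, 64) = 1, so the inverse exists.
Extended Euclidean algorithm on (64, 25):
64 = 2 × 25 + 14  ⟹  14 = (1)·64 + (-2)·25
25 = 1 × 14 + 11  ⟹  11 = (-1)·64 + (3)·25
14 = 1 × 11 + 3  ⟹  3 = (2)·64 + (-5)·25
11 = 3 × 3 + 2  ⟹  2 = (-7)·64 + (18)·25
3 = 1 × 2 + 1  ⟹  1 = (9)·64 + (-23)·25
So (-23)·25 ≡ 1 (mod 64), i.e. 25^(-1) ≡ -23 ≡ 41 (mod 64).
Check: 25 × 41 = 1025 ≡ 1 (mod 64)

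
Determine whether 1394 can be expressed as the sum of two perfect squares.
5² + 37² (a=5, b=37)

Factorization: 1394 = 2 × 17 × 41
By Fermat: n is sum of two squares iff every prime p ≡ 3 (mod 4) appears to even power.
All primes ≡ 3 (mod 4) appear to even power.
Search a = 0, 1, 2, … for 1394 - a² a perfect square: first hit at a = 5: 1394 - 25 = 1369 = 37².
1394 = 5² + 37² = 25 + 1369 ✓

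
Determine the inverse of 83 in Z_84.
83

gcd(83, 84) = 1, so the inverse exists.
Extended Euclidean algorithm on (84, 83):
84 = 1 × 83 + 1  ⟹  1 = (1)·84 + (-1)·83
So (-1)·83 ≡ 1 (mod 84), i.e. 83^(-1) ≡ -1 ≡ 83 (mod 84).
Check: 83 × 83 = 6889 ≡ 1 (mod 84)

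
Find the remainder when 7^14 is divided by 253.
25

Repeated squaring. Binary of 14 = 1110.
7^1 ≡ 7 (mod 253); 7^2 ≡ 49 (mod 253); 7^4 ≡ 124 (mod 253); 7^8 ≡ 196 (mod 253)
7^14 = 7^2 × 7^4 × 7^8 ≡ 25 (mod 253)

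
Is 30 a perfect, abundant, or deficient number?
abundant

Proper divisors of 30: sum = 1 + 2 + 3 + 5 + 6 + 10 + 15 = 42
Since 42 > 30, 30 is abundant.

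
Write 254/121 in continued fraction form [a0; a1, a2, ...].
[2; 10, 12]

Euclidean algorithm steps:
254 = 2 × 121 + 12
121 = 10 × 12 + 1
12 = 12 × 1 + 0
Continued fraction: [2; 10, 12]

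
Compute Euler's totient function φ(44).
20

44 = 2^2 × 11
φ(n) = n × ∏(1 - 1/p) for each prime p dividing n
φ(44) = 44 × (1 - 1/2) × (1 - 1/11) = 20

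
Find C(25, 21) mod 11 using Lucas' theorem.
0

Using Lucas' theorem:
Write n=25 and k=21 in base 11:
n in base 11: [2, 3]
k in base 11: [1, 10]
C(25,21) mod 11 = ∏ C(n_i, k_i) mod 11
Digit binomials (mod 11): C(2,1) = 2; C(3,10) = 0 (k_i > n_i)
Product: 2 × 0 = 0 ≡ 0 (mod 11)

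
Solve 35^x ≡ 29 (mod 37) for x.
3

Baby-step giant-step with step n = ⌈√37⌉ = 7.
Baby steps 35^j mod 37 (j:value) for j=0..6: 0:1, 1:35, 2:4, 3:29, 4:16, 5:5, 6:27.
h = 29 is already in the table at j=3, so x = 3.
Check: 35^3 ≡ 29 (mod 37).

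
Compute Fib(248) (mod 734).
237

Matrix identity: Q^n = [[F_(n+1), F_n], [F_n, F_(n-1)]] with Q = [[1,1],[1,0]].
n = 248 = 11111000₂. Square-and-multiply, entries mod 734:
Q^1 = [[1,1],[1,0]]
Q^3 = (Q^1)²·Q = [[3,2],[2,1]]
Q^7 = (Q^3)²·Q = [[21,13],[13,8]]
Q^15 = (Q^7)²·Q = [[253,610],[610,377]]
Q^31 = (Q^15)²·Q = [[531,113],[113,418]]
Q^62 = (Q^31)² = [[396,73],[73,323]]
Q^124 = (Q^62)² = [[665,373],[373,292]]
Q^248 = (Q^124)² = [[26,237],[237,523]]
F_248 mod 734 = Q^248[0][1] = 237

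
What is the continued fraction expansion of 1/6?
[0; 6]

Euclidean algorithm steps:
1 = 0 × 6 + 1
6 = 6 × 1 + 0
Continued fraction: [0; 6]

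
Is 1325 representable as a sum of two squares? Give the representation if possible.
10² + 35² (a=10, b=35)

Factorization: 1325 = 5^2 × 53
By Fermat: n is sum of two squares iff every prime p ≡ 3 (mod 4) appears to even power.
All primes ≡ 3 (mod 4) appear to even power.
Search a = 0, 1, 2, … for 1325 - a² a perfect square: first hit at a = 10: 1325 - 100 = 1225 = 35².
1325 = 10² + 35² = 100 + 1225 ✓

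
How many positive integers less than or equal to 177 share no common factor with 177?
116

177 = 3 × 59
φ(n) = n × ∏(1 - 1/p) for each prime p dividing n
φ(177) = 177 × (1 - 1/3) × (1 - 1/59) = 116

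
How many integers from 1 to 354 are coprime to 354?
116

354 = 2 × 3 × 59
φ(n) = n × ∏(1 - 1/p) for each prime p dividing n
φ(354) = 354 × (1 - 1/2) × (1 - 1/3) × (1 - 1/59) = 116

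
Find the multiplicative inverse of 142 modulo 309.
37

gcd(142, 309) = 1, so the inverse exists.
Extended Euclidean algorithm on (309, 142):
309 = 2 × 142 + 25  ⟹  25 = (1)·309 + (-2)·142
142 = 5 × 25 + 17  ⟹  17 = (-5)·309 + (11)·142
25 = 1 × 17 + 8  ⟹  8 = (6)·309 + (-13)·142
17 = 2 × 8 + 1  ⟹  1 = (-17)·309 + (37)·142
So (37)·142 ≡ 1 (mod 309), i.e. 142^(-1) ≡ 37 (mod 309).
Check: 142 × 37 = 5254 ≡ 1 (mod 309)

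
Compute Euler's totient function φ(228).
72

228 = 2^2 × 3 × 19
φ(n) = n × ∏(1 - 1/p) for each prime p dividing n
φ(228) = 228 × (1 - 1/2) × (1 - 1/3) × (1 - 1/19) = 72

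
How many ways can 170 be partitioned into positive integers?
274768617130

p(n) counts ways to write n as a sum of positive integers (order ignored).
Euler's pentagonal recurrence: p(k) = p(k-1) + p(k-2) - p(k-5) - p(k-7) + p(k-12) + p(k-15) - ... (offsets j(3j∓1)/2, signs ++--, p(0)=1, p(<0)=0).
DP table for k = 0..169: p(0)=1, p(1)=1, p(2)=2, p(3)=3, p(4)=5, p(5)=7, p(6)=11, p(7)=15, p(8)=22, p(9)=30, p(10)=42, p(11)=56, p(12)=77, p(13)=101, p(14)=135, p(15)=176, p(16)=231, p(17)=297, p(18)=385, p(19)=490, p(20)=627, p(21)=792, p(22)=1002, p(23)=1255, p(24)=1575, p(25)=1958, p(26)=2436, p(27)=3010, p(28)=3718, p(29)=4565, p(30)=5604, p(31)=6842, p(32)=8349, p(33)=10143, p(34)=12310, p(35)=14883, p(36)=17977, p(37)=21637, p(38)=26015, p(39)=31185, p(40)=37338, p(41)=44583, p(42)=53174, p(43)=63261, p(44)=75175, p(45)=89134, p(46)=105558, p(47)=124754, p(48)=147273, p(49)=173525, p(50)=204226, p(51)=239943, p(52)=281589, p(53)=329931, p(54)=386155, p(55)=451276, p(56)=526823, p(57)=614154, p(58)=715220, p(59)=831820, p(60)=966467, p(61)=1121505, p(62)=1300156, p(63)=1505499, p(64)=1741630, p(65)=2012558, p(66)=2323520, p(67)=2679689, p(68)=3087735, p(69)=3554345, p(70)=4087968, p(71)=4697205, p(72)=5392783, p(73)=6185689, p(74)=7089500, p(75)=8118264, p(76)=9289091, p(77)=10619863, p(78)=12132164, p(79)=13848650, p(80)=15796476, p(81)=18004327, p(82)=20506255, p(83)=23338469, p(84)=26543660, p(85)=30167357, p(86)=34262962, p(87)=38887673, p(88)=44108109, p(89)=49995925, p(90)=56634173, p(91)=64112359, p(92)=72533807, p(93)=82010177, p(94)=92669720, p(95)=104651419, p(96)=118114304, p(97)=133230930, p(98)=150198136, p(99)=169229875, p(100)=190569292, p(101)=214481126, p(102)=241265379, p(103)=271248950, p(104)=304801365, p(105)=342325709, p(106)=384276336, p(107)=431149389, p(108)=483502844, p(109)=541946240, p(110)=607163746, p(111)=679903203, p(112)=761002156, p(113)=851376628, p(114)=952050665, p(115)=1064144451, p(116)=1188908248, p(117)=1327710076, p(118)=1482074143, p(119)=1653668665, p(120)=1844349560, p(121)=2056148051, p(122)=2291320912, p(123)=2552338241, p(124)=2841940500, p(125)=3163127352, p(126)=3519222692, p(127)=3913864295, p(128)=4351078600, p(129)=4835271870, p(130)=5371315400, p(131)=5964539504, p(132)=6620830889, p(133)=7346629512, p(134)=8149040695, p(135)=9035836076, p(136)=10015581680, p(137)=11097645016, p(138)=12292341831, p(139)=13610949895, p(140)=15065878135, p(141)=16670689208, p(142)=18440293320, p(143)=20390982757, p(144)=22540654445, p(145)=24908858009, p(146)=27517052599, p(147)=30388671978, p(148)=33549419497, p(149)=37027355200, p(150)=40853235313, p(151)=45060624582, p(152)=49686288421, p(153)=54770336324, p(154)=60356673280, p(155)=66493182097, p(156)=73232243759, p(157)=80630964769, p(158)=88751778802, p(159)=97662728555, p(160)=107438159466, p(161)=118159068427, p(162)=129913904637, p(163)=142798995930, p(164)=156919475295, p(165)=172389800255, p(166)=189334822579, p(167)=207890420102, p(168)=228204732751, p(169)=250438925115.
Final step: p(170) = p(169) + p(168) - p(165) - p(163) + p(158) + p(155) - p(148) - p(144) + p(135) + p(130) - p(119) - p(113) + p(100) + p(93) - p(78) - p(70) + p(53) + p(44) - p(25) - p(15)
= 250438925115 + 228204732751 - 172389800255 - 142798995930 + 88751778802 + 66493182097 - 33549419497 - 22540654445 + 9035836076 + 5371315400 - 1653668665 - 851376628 + 190569292 + 82010177 - 12132164 - 4087968 + 329931 + 75175 - 1958 - 176
= 274768617130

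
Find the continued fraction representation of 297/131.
[2; 3, 1, 2, 1, 8]

Euclidean algorithm steps:
297 = 2 × 131 + 35
131 = 3 × 35 + 26
35 = 1 × 26 + 9
26 = 2 × 9 + 8
9 = 1 × 8 + 1
8 = 8 × 1 + 0
Continued fraction: [2; 3, 1, 2, 1, 8]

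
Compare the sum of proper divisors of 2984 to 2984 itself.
deficient

Proper divisors of 2984: sum = 1 + 2 + 4 + 8 + 373 + 746 + 1492 = 2626
Since 2626 < 2984, 2984 is deficient.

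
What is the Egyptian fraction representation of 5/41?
1/9 + 1/93 + 1/11439

Greedy algorithm:
5/41: ceiling(41/5) = 9, use 1/9
4/369: ceiling(369/4) = 93, use 1/93
1/11439: ceiling(11439/1) = 11439, use 1/11439
Result: 5/41 = 1/9 + 1/93 + 1/11439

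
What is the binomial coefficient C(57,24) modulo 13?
0

Using Lucas' theorem:
Write n=57 and k=24 in base 13:
n in base 13: [4, 5]
k in base 13: [1, 11]
C(57,24) mod 13 = ∏ C(n_i, k_i) mod 13
Digit binomials (mod 13): C(4,1) = 4; C(5,11) = 0 (k_i > n_i)
Product: 4 × 0 = 0 ≡ 0 (mod 13)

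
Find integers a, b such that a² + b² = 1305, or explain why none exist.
3² + 36² (a=3, b=36)

Factorization: 1305 = 3^2 × 5 × 29
By Fermat: n is sum of two squares iff every prime p ≡ 3 (mod 4) appears to even power.
All primes ≡ 3 (mod 4) appear to even power.
Search a = 0, 1, 2, … for 1305 - a² a perfect square: first hit at a = 3: 1305 - 9 = 1296 = 36².
1305 = 3² + 36² = 9 + 1296 ✓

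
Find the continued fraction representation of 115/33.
[3; 2, 16]

Euclidean algorithm steps:
115 = 3 × 33 + 16
33 = 2 × 16 + 1
16 = 16 × 1 + 0
Continued fraction: [3; 2, 16]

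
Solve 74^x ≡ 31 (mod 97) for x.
38

Baby-step giant-step with step n = ⌈√97⌉ = 10.
Baby steps 74^j mod 97 (j:value) for j=0..9: 0:1, 1:74, 2:44, 3:55, 4:93, 5:92, 6:18, 7:71, 8:16, 9:20.
Giant-step multiplier: 74^(-10) ≡ 74^(96-10) = 74^86 ≡ 66 (mod 97).
Giant steps γ_i = 31·66^i mod 97: γ_0=31, γ_1=9, γ_2=12, γ_3=16 (in table at j=8).
x = i·n + j = 3·10 + 8 = 38.
Check: 74^38 ≡ 31 (mod 97).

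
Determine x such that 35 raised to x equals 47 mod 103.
17

Baby-step giant-step with step n = ⌈√103⌉ = 11.
Baby steps 35^j mod 103 (j:value) for j=0..10: 0:1, 1:35, 2:92, 3:27, 4:18, 5:12, 6:8, 7:74, 8:15, 9:10, 10:41.
Giant-step multiplier: 35^(-11) ≡ 35^(102-11) = 35^91 ≡ 44 (mod 103).
Giant steps γ_i = 47·44^i mod 103: γ_0=47, γ_1=8 (in table at j=6).
x = i·n + j = 1·11 + 6 = 17.
Check: 35^17 ≡ 47 (mod 103).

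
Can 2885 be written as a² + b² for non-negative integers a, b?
22² + 49² (a=22, b=49)

Factorization: 2885 = 5 × 577
By Fermat: n is sum of two squares iff every prime p ≡ 3 (mod 4) appears to even power.
All primes ≡ 3 (mod 4) appear to even power.
Search a = 0, 1, 2, … for 2885 - a² a perfect square: first hit at a = 22: 2885 - 484 = 2401 = 49².
2885 = 22² + 49² = 484 + 2401 ✓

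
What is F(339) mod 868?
282

Matrix identity: Q^n = [[F_(n+1), F_n], [F_n, F_(n-1)]] with Q = [[1,1],[1,0]].
n = 339 = 101010011₂. Square-and-multiply, entries mod 868:
Q^1 = [[1,1],[1,0]]
Q^2 = (Q^1)² = [[2,1],[1,1]]
Q^5 = (Q^2)²·Q = [[8,5],[5,3]]
Q^10 = (Q^5)² = [[89,55],[55,34]]
Q^21 = (Q^10)²·Q = [[351,530],[530,689]]
Q^42 = (Q^21)² = [[481,20],[20,461]]
Q^84 = (Q^42)² = [[5,612],[612,261]]
Q^169 = (Q^84)²·Q = [[69,461],[461,476]]
Q^339 = (Q^169)²·Q = [[675,282],[282,393]]
F_339 mod 868 = Q^339[0][1] = 282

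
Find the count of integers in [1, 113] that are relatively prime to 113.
112

113 = 113
φ(n) = n × ∏(1 - 1/p) for each prime p dividing n
φ(113) = 113 × (1 - 1/113) = 112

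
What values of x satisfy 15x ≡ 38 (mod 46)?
x ≡ 24 (mod 46)

gcd(15, 46) = 1, which divides 38, so solutions exist.
Find 15^(-1) mod 46 by the extended Euclidean algorithm:
46 = 3 × 15 + 1  ⟹  1 = (1)·46 + (-3)·15
So (-3)·15 ≡ 1 (mod 46), i.e. 15^(-1) ≡ -3 ≡ 43 (mod 46).
x ≡ 43 × 38 = 1634 ≡ 24 (mod 46).
Check: 15 × 24 = 360 ≡ 38 (mod 46).
Unique solution: x ≡ 24 (mod 46)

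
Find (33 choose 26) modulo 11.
0

Using Lucas' theorem:
Write n=33 and k=26 in base 11:
n in base 11: [3, 0]
k in base 11: [2, 4]
C(33,26) mod 11 = ∏ C(n_i, k_i) mod 11
Digit binomials (mod 11): C(3,2) = 3; C(0,4) = 0 (k_i > n_i)
Product: 3 × 0 = 0 ≡ 0 (mod 11)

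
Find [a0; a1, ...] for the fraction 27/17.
[1; 1, 1, 2, 3]

Euclidean algorithm steps:
27 = 1 × 17 + 10
17 = 1 × 10 + 7
10 = 1 × 7 + 3
7 = 2 × 3 + 1
3 = 3 × 1 + 0
Continued fraction: [1; 1, 1, 2, 3]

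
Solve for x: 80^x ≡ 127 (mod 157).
98

Baby-step giant-step with step n = ⌈√157⌉ = 13.
Baby steps 80^j mod 157 (j:value) for j=0..12: 0:1, 1:80, 2:120, 3:23, 4:113, 5:91, 6:58, 7:87, 8:52, 9:78, 10:117, 11:97, 12:67.
Giant-step multiplier: 80^(-13) ≡ 80^(156-13) = 80^143 ≡ 50 (mod 157).
Giant steps γ_i = 127·50^i mod 157: γ_0=127, γ_1=70, γ_2=46, γ_3=102, γ_4=76, γ_5=32, γ_6=30, γ_7=87 (in table at j=7).
x = i·n + j = 7·13 + 7 = 98.
Check: 80^98 ≡ 127 (mod 157).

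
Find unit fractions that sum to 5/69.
1/14 + 1/966

Greedy algorithm:
5/69: ceiling(69/5) = 14, use 1/14
1/966: ceiling(966/1) = 966, use 1/966
Result: 5/69 = 1/14 + 1/966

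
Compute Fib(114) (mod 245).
197

Matrix identity: Q^n = [[F_(n+1), F_n], [F_n, F_(n-1)]] with Q = [[1,1],[1,0]].
n = 114 = 1110010₂. Square-and-multiply, entries mod 245:
Q^1 = [[1,1],[1,0]]
Q^3 = (Q^1)²·Q = [[3,2],[2,1]]
Q^7 = (Q^3)²·Q = [[21,13],[13,8]]
Q^14 = (Q^7)² = [[120,132],[132,233]]
Q^28 = (Q^14)² = [[219,46],[46,173]]
Q^57 = (Q^28)²·Q = [[244,97],[97,147]]
Q^114 = (Q^57)² = [[100,197],[197,148]]
F_114 mod 245 = Q^114[0][1] = 197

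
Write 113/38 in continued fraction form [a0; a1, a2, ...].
[2; 1, 37]

Euclidean algorithm steps:
113 = 2 × 38 + 37
38 = 1 × 37 + 1
37 = 37 × 1 + 0
Continued fraction: [2; 1, 37]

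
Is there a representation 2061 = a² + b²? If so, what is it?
6² + 45² (a=6, b=45)

Factorization: 2061 = 3^2 × 229
By Fermat: n is sum of two squares iff every prime p ≡ 3 (mod 4) appears to even power.
All primes ≡ 3 (mod 4) appear to even power.
Search a = 0, 1, 2, … for 2061 - a² a perfect square: first hit at a = 6: 2061 - 36 = 2025 = 45².
2061 = 6² + 45² = 36 + 2025 ✓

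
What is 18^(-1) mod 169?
47

gcd(18, 169) = 1, so the inverse exists.
Extended Euclidean algorithm on (169, 18):
169 = 9 × 18 + 7  ⟹  7 = (1)·169 + (-9)·18
18 = 2 × 7 + 4  ⟹  4 = (-2)·169 + (19)·18
7 = 1 × 4 + 3  ⟹  3 = (3)·169 + (-28)·18
4 = 1 × 3 + 1  ⟹  1 = (-5)·169 + (47)·18
So (47)·18 ≡ 1 (mod 169), i.e. 18^(-1) ≡ 47 (mod 169).
Check: 18 × 47 = 846 ≡ 1 (mod 169)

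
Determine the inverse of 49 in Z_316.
129

gcd(49, 316) = 1, so the inverse exists.
Extended Euclidean algorithm on (316, 49):
316 = 6 × 49 + 22  ⟹  22 = (1)·316 + (-6)·49
49 = 2 × 22 + 5  ⟹  5 = (-2)·316 + (13)·49
22 = 4 × 5 + 2  ⟹  2 = (9)·316 + (-58)·49
5 = 2 × 2 + 1  ⟹  1 = (-20)·316 + (129)·49
So (129)·49 ≡ 1 (mod 316), i.e. 49^(-1) ≡ 129 (mod 316).
Check: 49 × 129 = 6321 ≡ 1 (mod 316)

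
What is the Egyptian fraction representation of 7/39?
1/6 + 1/78

Greedy algorithm:
7/39: ceiling(39/7) = 6, use 1/6
1/78: ceiling(78/1) = 78, use 1/78
Result: 7/39 = 1/6 + 1/78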